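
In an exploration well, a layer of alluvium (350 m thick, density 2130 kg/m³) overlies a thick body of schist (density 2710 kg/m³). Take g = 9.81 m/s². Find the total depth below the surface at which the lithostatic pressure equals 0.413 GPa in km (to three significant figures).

15.6 km

Pressure at base of upper layers: 2130×9.81×350 = 7.313×10^6 Pa = 7.313×10^-3 GPa
Remaining pressure to be supplied by schist: 4.130×10^8 − 7.313×10^6 = 4.057×10^8 Pa
Additional depth in schist = 4.057×10^8 Pa / (2710 kg/m³ × 9.81 m/s²) = 15260 m
Total depth = 350 m + 15260 m = 15610 m
= 15.610 km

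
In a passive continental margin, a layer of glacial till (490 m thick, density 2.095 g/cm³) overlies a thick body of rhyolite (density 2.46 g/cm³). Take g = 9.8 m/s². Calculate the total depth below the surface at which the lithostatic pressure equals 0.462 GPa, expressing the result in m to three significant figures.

19200 m

Pressure at base of upper layers: 2095×9.8×490 = 1.006×10^7 Pa = 0.01006 GPa
Remaining pressure to be supplied by rhyolite: 4.620×10^8 − 1.006×10^7 = 4.519×10^8 Pa
Additional depth in rhyolite = 4.519×10^8 Pa / (2460 kg/m³ × 9.8 m/s²) = 18746 m
Total depth = 490 m + 18746 m = 19236 m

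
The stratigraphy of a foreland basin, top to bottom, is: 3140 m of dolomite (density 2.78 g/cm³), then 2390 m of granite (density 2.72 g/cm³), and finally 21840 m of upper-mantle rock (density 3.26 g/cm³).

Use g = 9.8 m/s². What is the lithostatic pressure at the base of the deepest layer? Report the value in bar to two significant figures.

dolomite: 2780 kg/m³ × 9.8 m/s² × 3140 m = 8.555×10^7 Pa = 855.5 bar
granite: 2720 kg/m³ × 9.8 m/s² × 2390 m = 6.371×10^7 Pa = 637.1 bar
upper-mantle rock: 3260 kg/m³ × 9.8 m/s² × 21840 m = 6.977×10^8 Pa = 6977 bar
Total = 855.5 + 637.1 + 6977 = 8470.0 bar

8500 bar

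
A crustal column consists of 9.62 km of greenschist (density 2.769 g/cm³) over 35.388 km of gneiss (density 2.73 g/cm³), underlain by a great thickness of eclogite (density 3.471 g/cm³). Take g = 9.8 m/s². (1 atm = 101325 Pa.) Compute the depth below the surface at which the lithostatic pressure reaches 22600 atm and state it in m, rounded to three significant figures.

Pressure at base of upper layers: 2769×9.8×9620 + 2730×9.8×35388 = 1.208×10^9 Pa = 11920 atm
Remaining pressure to be supplied by eclogite: 2.290×10^9 − 1.208×10^9 = 1.082×10^9 Pa
Additional depth in eclogite = 1.082×10^9 Pa / (3471 kg/m³ × 9.8 m/s²) = 31812 m
Total depth = 45008 m + 31812 m = 76820 m

76800 m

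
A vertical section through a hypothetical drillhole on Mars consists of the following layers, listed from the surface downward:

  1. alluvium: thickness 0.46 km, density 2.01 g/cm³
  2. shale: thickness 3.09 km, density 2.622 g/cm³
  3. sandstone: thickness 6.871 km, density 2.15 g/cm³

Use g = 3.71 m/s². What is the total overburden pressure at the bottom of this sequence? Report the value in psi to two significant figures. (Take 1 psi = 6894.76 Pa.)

alluvium: 2010 kg/m³ × 3.71 m/s² × 460 m = 3.430×10^6 Pa = 497.5 psi
shale: 2622 kg/m³ × 3.71 m/s² × 3090 m = 3.006×10^7 Pa = 4360 psi
sandstone: 2150 kg/m³ × 3.71 m/s² × 6871 m = 5.481×10^7 Pa = 7949 psi
Total = 497.5 + 4360 + 7949 = 12806 psi

13000 psi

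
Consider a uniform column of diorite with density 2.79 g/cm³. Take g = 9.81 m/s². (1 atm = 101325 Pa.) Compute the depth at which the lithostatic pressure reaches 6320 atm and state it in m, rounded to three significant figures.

23400 m

h = P/(ρg) = 6320 atm / (2790 kg/m³ × 9.81 m/s²) = 6.404×10^8 Pa / 27370 Pa/m = 23397 m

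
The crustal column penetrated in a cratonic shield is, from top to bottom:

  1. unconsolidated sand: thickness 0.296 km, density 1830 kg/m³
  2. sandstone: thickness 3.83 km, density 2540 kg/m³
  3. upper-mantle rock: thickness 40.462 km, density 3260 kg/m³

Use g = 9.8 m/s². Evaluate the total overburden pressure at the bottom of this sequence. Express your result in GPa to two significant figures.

unconsolidated sand: 1830 kg/m³ × 9.8 m/s² × 296 m = 5.308×10^6 Pa = 5.308×10^-3 GPa
sandstone: 2540 kg/m³ × 9.8 m/s² × 3830 m = 9.534×10^7 Pa = 0.09534 GPa
upper-mantle rock: 3260 kg/m³ × 9.8 m/s² × 40462 m = 1.293×10^9 Pa = 1.293 GPa
Total = 5.308×10^-3 + 0.09534 + 1.293 = 1.3933 GPa

1.4 GPa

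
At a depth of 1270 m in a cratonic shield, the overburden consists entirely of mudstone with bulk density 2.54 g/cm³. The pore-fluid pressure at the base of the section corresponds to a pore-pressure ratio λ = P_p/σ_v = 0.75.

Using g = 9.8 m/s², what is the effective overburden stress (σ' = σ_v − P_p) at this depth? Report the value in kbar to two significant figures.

Overburden (lithostatic) stress σ_v:
mudstone: 2540 kg/m³ × 9.8 m/s² × 1270 m = 3.161×10^7 Pa = 31.61 MPa
Pore pressure P_p = λ·σ_v = 0.75 × 31.61 MPa = 23.71 MPa
Effective stress σ' = σ_v − P_p = 31.61 − 23.71 = 7.9032 MPa = 0.079032 kbar

0.079 kbar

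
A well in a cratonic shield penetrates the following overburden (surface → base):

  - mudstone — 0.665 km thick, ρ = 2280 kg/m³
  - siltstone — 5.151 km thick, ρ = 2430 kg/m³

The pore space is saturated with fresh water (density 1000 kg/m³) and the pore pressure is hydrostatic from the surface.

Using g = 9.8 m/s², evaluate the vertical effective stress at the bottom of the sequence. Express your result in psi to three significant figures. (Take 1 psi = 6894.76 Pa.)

Overburden (lithostatic) stress σ_v:
mudstone: 2280 kg/m³ × 9.8 m/s² × 665 m = 1.486×10^7 Pa = 14.86 MPa
siltstone: 2430 kg/m³ × 9.8 m/s² × 5151 m = 1.227×10^8 Pa = 122.7 MPa
Total = 14.86 + 122.7 = 137.52 MPa
Pore pressure P_p = 1000 kg/m³ × 9.8 m/s² × 5816 m = 5.700×10^7 Pa = 57.00 MPa
Effective stress σ' = σ_v − P_p = 137.5 − 57.00 = 80.528 MPa = 11680 psi

11700 psi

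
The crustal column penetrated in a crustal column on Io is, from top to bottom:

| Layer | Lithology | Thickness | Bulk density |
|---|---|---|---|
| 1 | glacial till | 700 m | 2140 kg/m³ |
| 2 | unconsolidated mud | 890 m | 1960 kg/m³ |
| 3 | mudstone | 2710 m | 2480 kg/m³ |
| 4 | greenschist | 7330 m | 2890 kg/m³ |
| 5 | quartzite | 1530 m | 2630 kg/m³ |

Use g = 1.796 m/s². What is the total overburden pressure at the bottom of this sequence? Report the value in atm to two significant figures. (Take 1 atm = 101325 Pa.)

620 atm

glacial till: 2140 kg/m³ × 1.796 m/s² × 700 m = 2.690×10^6 Pa = 26.55 atm
unconsolidated mud: 1960 kg/m³ × 1.796 m/s² × 890 m = 3.133×10^6 Pa = 30.92 atm
mudstone: 2480 kg/m³ × 1.796 m/s² × 2710 m = 1.207×10^7 Pa = 119.1 atm
greenschist: 2890 kg/m³ × 1.796 m/s² × 7330 m = 3.805×10^7 Pa = 375.5 atm
quartzite: 2630 kg/m³ × 1.796 m/s² × 1530 m = 7.227×10^6 Pa = 71.32 atm
Total = 26.55 + 30.92 + 119.1 + 375.5 + 71.32 = 623.41 atm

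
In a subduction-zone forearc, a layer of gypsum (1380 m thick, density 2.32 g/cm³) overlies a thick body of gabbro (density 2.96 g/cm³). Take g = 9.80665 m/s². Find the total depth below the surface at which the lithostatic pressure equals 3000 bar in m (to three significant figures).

10600 m

Pressure at base of upper layers: 2320×9.80665×1380 = 3.140×10^7 Pa = 314.0 bar
Remaining pressure to be supplied by gabbro: 3.000×10^8 − 3.140×10^7 = 2.686×10^8 Pa
Additional depth in gabbro = 2.686×10^8 Pa / (2960 kg/m³ × 9.80665 m/s²) = 9253.3 m
Total depth = 1380 m + 9253.3 m = 10633 m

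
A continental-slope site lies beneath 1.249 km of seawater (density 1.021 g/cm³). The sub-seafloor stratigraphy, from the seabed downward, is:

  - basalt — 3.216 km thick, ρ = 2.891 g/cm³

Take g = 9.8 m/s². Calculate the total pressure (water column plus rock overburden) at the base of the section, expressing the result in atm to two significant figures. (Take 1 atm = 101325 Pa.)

seawater: 1021 kg/m³ × 9.8 m/s² × 1249 m = 1.250×10^7 Pa = 123.3 atm
basalt: 2891 kg/m³ × 9.8 m/s² × 3216 m = 9.112×10^7 Pa = 899.2 atm
Total = 123.3 + 899.2 = 1022.6 atm

1000 atm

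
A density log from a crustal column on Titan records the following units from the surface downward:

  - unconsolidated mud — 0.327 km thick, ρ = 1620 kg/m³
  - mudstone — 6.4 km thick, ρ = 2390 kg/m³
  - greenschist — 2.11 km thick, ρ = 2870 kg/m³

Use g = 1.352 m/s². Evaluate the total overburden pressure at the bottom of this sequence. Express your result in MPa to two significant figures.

unconsolidated mud: 1620 kg/m³ × 1.352 m/s² × 327 m = 7.162×10^5 Pa = 0.7162 MPa
mudstone: 2390 kg/m³ × 1.352 m/s² × 6400 m = 2.068×10^7 Pa = 20.68 MPa
greenschist: 2870 kg/m³ × 1.352 m/s² × 2110 m = 8.187×10^6 Pa = 8.187 MPa
Total = 0.7162 + 20.68 + 8.187 = 29.584 MPa

30 MPa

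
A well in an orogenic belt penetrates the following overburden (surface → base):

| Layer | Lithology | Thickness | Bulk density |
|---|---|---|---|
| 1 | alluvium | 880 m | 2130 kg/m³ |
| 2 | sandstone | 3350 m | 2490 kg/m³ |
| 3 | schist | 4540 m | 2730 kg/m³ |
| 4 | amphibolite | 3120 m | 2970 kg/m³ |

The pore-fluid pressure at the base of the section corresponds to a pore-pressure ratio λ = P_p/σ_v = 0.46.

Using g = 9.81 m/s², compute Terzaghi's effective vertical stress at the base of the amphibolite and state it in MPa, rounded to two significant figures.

Overburden (lithostatic) stress σ_v:
alluvium: 2130 kg/m³ × 9.81 m/s² × 880 m = 1.839×10^7 Pa = 18.39 MPa
sandstone: 2490 kg/m³ × 9.81 m/s² × 3350 m = 8.183×10^7 Pa = 81.83 MPa
schist: 2730 kg/m³ × 9.81 m/s² × 4540 m = 1.216×10^8 Pa = 121.6 MPa
amphibolite: 2970 kg/m³ × 9.81 m/s² × 3120 m = 9.090×10^7 Pa = 90.90 MPa
Total = 18.39 + 81.83 + 121.6 + 90.90 = 312.71 MPa
Pore pressure P_p = λ·σ_v = 0.46 × 312.7 MPa = 143.8 MPa
Effective stress σ' = σ_v − P_p = 312.7 − 143.8 = 168.86 MPa

170 MPa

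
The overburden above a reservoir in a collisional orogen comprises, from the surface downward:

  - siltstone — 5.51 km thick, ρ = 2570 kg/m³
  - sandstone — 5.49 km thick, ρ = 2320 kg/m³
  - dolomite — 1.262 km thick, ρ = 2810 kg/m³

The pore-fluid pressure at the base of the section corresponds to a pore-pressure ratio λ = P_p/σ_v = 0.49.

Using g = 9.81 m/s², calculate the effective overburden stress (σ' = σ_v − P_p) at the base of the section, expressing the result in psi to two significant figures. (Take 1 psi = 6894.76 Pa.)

Overburden (lithostatic) stress σ_v:
siltstone: 2570 kg/m³ × 9.81 m/s² × 5510 m = 1.389×10^8 Pa = 138.9 MPa
sandstone: 2320 kg/m³ × 9.81 m/s² × 5490 m = 1.249×10^8 Pa = 124.9 MPa
dolomite: 2810 kg/m³ × 9.81 m/s² × 1262 m = 3.479×10^7 Pa = 34.79 MPa
Total = 138.9 + 124.9 + 34.79 = 298.65 MPa
Pore pressure P_p = λ·σ_v = 0.49 × 298.7 MPa = 146.3 MPa
Effective stress σ' = σ_v − P_p = 298.7 − 146.3 = 152.31 MPa = 22091 psi

22000 psi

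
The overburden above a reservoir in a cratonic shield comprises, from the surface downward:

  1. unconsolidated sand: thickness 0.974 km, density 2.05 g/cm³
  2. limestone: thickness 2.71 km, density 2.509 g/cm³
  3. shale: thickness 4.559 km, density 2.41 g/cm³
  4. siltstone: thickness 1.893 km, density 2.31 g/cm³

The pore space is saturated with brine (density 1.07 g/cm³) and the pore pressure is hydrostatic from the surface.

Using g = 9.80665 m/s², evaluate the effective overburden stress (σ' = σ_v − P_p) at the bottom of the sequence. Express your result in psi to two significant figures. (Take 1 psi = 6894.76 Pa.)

19000 psi

Overburden (lithostatic) stress σ_v:
unconsolidated sand: 2050 kg/m³ × 9.80665 m/s² × 974 m = 1.958×10^7 Pa = 19.58 MPa
limestone: 2509 kg/m³ × 9.80665 m/s² × 2710 m = 6.668×10^7 Pa = 66.68 MPa
shale: 2410 kg/m³ × 9.80665 m/s² × 4559 m = 1.077×10^8 Pa = 107.7 MPa
siltstone: 2310 kg/m³ × 9.80665 m/s² × 1893 m = 4.288×10^7 Pa = 42.88 MPa
Total = 19.58 + 66.68 + 107.7 + 42.88 = 236.89 MPa
Pore pressure P_p = 1070 kg/m³ × 9.80665 m/s² × 10136 m = 1.064×10^8 Pa = 106.4 MPa
Effective stress σ' = σ_v − P_p = 236.9 − 106.4 = 130.53 MPa = 18932 psi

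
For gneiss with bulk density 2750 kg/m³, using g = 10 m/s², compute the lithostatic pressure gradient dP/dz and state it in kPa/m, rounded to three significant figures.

dP/dz = ρg = 2750 kg/m³ × 10 m/s² = 27500 Pa/m
= 27500 Pa/m × (1 kPa/m / 1000.0 Pa/m) = 27.500 kPa/m

27.5 kPa/m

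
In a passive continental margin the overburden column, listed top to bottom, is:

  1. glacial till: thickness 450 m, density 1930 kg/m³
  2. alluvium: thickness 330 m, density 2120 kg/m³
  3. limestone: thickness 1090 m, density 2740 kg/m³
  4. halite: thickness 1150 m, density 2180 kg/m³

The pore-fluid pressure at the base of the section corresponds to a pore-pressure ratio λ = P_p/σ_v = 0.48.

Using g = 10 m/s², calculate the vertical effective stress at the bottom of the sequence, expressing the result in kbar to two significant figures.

0.37 kbar

Overburden (lithostatic) stress σ_v:
glacial till: 1930 kg/m³ × 10 m/s² × 450 m = 8.685×10^6 Pa = 8.685 MPa
alluvium: 2120 kg/m³ × 10 m/s² × 330 m = 6.996×10^6 Pa = 6.996 MPa
limestone: 2740 kg/m³ × 10 m/s² × 1090 m = 2.987×10^7 Pa = 29.87 MPa
halite: 2180 kg/m³ × 10 m/s² × 1150 m = 2.507×10^7 Pa = 25.07 MPa
Total = 8.685 + 6.996 + 29.87 + 25.07 = 70.617 MPa
Pore pressure P_p = λ·σ_v = 0.48 × 70.62 MPa = 33.90 MPa
Effective stress σ' = σ_v − P_p = 70.62 − 33.90 = 36.721 MPa = 0.36721 kbar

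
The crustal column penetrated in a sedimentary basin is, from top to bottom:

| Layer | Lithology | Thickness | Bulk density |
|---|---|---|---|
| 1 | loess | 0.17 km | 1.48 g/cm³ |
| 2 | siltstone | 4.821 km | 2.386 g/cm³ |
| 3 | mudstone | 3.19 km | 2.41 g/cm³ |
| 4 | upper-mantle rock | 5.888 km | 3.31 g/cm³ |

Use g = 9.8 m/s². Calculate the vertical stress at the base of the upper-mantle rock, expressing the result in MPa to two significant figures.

loess: 1480 kg/m³ × 9.8 m/s² × 170 m = 2.466×10^6 Pa = 2.466 MPa
siltstone: 2386 kg/m³ × 9.8 m/s² × 4821 m = 1.127×10^8 Pa = 112.7 MPa
mudstone: 2410 kg/m³ × 9.8 m/s² × 3190 m = 7.534×10^7 Pa = 75.34 MPa
upper-mantle rock: 3310 kg/m³ × 9.8 m/s² × 5888 m = 1.910×10^8 Pa = 191.0 MPa
Total = 2.466 + 112.7 + 75.34 + 191.0 = 381.53 MPa

380 MPa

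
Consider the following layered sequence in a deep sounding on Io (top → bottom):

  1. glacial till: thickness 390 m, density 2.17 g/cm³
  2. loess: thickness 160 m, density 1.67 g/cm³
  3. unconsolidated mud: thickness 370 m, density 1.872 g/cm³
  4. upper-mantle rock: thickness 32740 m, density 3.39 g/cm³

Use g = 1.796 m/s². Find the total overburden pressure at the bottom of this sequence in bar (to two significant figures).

2000 bar

glacial till: 2170 kg/m³ × 1.796 m/s² × 390 m = 1.520×10^6 Pa = 15.20 bar
loess: 1670 kg/m³ × 1.796 m/s² × 160 m = 4.799×10^5 Pa = 4.799 bar
unconsolidated mud: 1872 kg/m³ × 1.796 m/s² × 370 m = 1.244×10^6 Pa = 12.44 bar
upper-mantle rock: 3390 kg/m³ × 1.796 m/s² × 32740 m = 1.993×10^8 Pa = 1993 bar
Total = 15.20 + 4.799 + 12.44 + 1993 = 2025.8 bar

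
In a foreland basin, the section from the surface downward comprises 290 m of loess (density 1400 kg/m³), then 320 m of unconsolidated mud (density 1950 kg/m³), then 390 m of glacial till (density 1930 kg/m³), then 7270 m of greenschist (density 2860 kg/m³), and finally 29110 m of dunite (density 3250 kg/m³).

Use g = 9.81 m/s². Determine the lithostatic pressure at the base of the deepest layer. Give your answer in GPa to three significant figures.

loess: 1400 kg/m³ × 9.81 m/s² × 290 m = 3.983×10^6 Pa = 3.983×10^-3 GPa
unconsolidated mud: 1950 kg/m³ × 9.81 m/s² × 320 m = 6.121×10^6 Pa = 6.121×10^-3 GPa
glacial till: 1930 kg/m³ × 9.81 m/s² × 390 m = 7.384×10^6 Pa = 7.384×10^-3 GPa
greenschist: 2860 kg/m³ × 9.81 m/s² × 7270 m = 2.040×10^8 Pa = 0.2040 GPa
dunite: 3250 kg/m³ × 9.81 m/s² × 29110 m = 9.281×10^8 Pa = 0.9281 GPa
Total = 3.983×10^-3 + 6.121×10^-3 + 7.384×10^-3 + 0.2040 + 0.9281 = 1.1496 GPa

1.15 GPa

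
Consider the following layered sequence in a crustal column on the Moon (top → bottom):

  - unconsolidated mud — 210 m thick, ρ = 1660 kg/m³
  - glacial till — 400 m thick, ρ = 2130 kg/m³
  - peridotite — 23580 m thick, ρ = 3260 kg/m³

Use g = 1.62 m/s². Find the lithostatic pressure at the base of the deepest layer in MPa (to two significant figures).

130 MPa

unconsolidated mud: 1660 kg/m³ × 1.62 m/s² × 210 m = 5.647×10^5 Pa = 0.5647 MPa
glacial till: 2130 kg/m³ × 1.62 m/s² × 400 m = 1.380×10^6 Pa = 1.380 MPa
peridotite: 3260 kg/m³ × 1.62 m/s² × 23580 m = 1.245×10^8 Pa = 124.5 MPa
Total = 0.5647 + 1.380 + 124.5 = 126.48 MPa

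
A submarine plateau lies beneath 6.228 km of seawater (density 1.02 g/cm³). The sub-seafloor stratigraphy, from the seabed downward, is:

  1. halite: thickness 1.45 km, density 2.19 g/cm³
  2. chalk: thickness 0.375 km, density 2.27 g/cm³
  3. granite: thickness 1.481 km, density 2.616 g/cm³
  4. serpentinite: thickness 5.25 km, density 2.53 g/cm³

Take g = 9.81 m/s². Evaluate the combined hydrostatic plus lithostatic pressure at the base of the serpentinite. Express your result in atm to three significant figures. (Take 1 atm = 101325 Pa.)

2670 atm

seawater: 1020 kg/m³ × 9.81 m/s² × 6228 m = 6.232×10^7 Pa = 615.0 atm
halite: 2190 kg/m³ × 9.81 m/s² × 1450 m = 3.115×10^7 Pa = 307.4 atm
chalk: 2270 kg/m³ × 9.81 m/s² × 375 m = 8.351×10^6 Pa = 82.42 atm
granite: 2616 kg/m³ × 9.81 m/s² × 1481 m = 3.801×10^7 Pa = 375.1 atm
serpentinite: 2530 kg/m³ × 9.81 m/s² × 5250 m = 1.303×10^8 Pa = 1286 atm
Total = 615.0 + 307.4 + 82.42 + 375.1 + 1286 = 2666.0 atm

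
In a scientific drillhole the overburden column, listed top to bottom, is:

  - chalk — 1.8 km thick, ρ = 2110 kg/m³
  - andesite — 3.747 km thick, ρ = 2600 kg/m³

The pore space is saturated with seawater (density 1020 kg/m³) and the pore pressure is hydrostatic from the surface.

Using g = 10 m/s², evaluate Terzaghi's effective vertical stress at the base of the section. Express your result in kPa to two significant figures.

79000 kPa

Overburden (lithostatic) stress σ_v:
chalk: 2110 kg/m³ × 10 m/s² × 1800 m = 3.798×10^7 Pa = 37.98 MPa
andesite: 2600 kg/m³ × 10 m/s² × 3747 m = 9.742×10^7 Pa = 97.42 MPa
Total = 37.98 + 97.42 = 135.40 MPa
Pore pressure P_p = 1020 kg/m³ × 10 m/s² × 5547 m = 5.658×10^7 Pa = 56.58 MPa
Effective stress σ' = σ_v − P_p = 135.4 − 56.58 = 78.823 MPa = 78823 kPa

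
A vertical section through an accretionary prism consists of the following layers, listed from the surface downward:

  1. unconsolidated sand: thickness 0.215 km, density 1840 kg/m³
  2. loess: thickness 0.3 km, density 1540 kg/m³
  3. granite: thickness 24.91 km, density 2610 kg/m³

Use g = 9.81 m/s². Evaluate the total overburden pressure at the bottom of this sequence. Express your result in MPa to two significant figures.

unconsolidated sand: 1840 kg/m³ × 9.81 m/s² × 215 m = 3.881×10^6 Pa = 3.881 MPa
loess: 1540 kg/m³ × 9.81 m/s² × 300 m = 4.532×10^6 Pa = 4.532 MPa
granite: 2610 kg/m³ × 9.81 m/s² × 24910 m = 6.378×10^8 Pa = 637.8 MPa
Total = 3.881 + 4.532 + 637.8 = 646.21 MPa

650 MPa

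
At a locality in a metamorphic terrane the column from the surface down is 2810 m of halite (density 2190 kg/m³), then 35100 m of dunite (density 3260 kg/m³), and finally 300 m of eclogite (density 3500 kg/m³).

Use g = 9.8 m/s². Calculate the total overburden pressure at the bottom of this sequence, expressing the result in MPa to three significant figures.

1190 MPa

halite: 2190 kg/m³ × 9.8 m/s² × 2810 m = 6.031×10^7 Pa = 60.31 MPa
dunite: 3260 kg/m³ × 9.8 m/s² × 35100 m = 1.121×10^9 Pa = 1121 MPa
eclogite: 3500 kg/m³ × 9.8 m/s² × 300 m = 1.029×10^7 Pa = 10.29 MPa
Total = 60.31 + 1121 + 10.29 = 1192.0 MPa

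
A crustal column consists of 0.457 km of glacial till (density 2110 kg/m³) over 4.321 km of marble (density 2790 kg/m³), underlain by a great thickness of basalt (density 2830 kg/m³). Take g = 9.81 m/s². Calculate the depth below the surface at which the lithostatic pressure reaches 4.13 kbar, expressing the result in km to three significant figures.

Pressure at base of upper layers: 2110×9.81×457 + 2790×9.81×4321 = 1.277×10^8 Pa = 1.277 kbar
Remaining pressure to be supplied by basalt: 4.130×10^8 − 1.277×10^8 = 2.853×10^8 Pa
Additional depth in basalt = 2.853×10^8 Pa / (2830 kg/m³ × 9.81 m/s²) = 10276 m
Total depth = 4778 m + 10276 m = 15054 m
= 15.054 km

15.1 km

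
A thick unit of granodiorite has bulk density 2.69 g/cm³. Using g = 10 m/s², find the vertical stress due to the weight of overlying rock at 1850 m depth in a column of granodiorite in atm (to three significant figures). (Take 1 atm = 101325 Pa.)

491 atm

granodiorite: 2690 kg/m³ × 10 m/s² × 1850 m = 4.976×10^7 Pa = 491.1 atm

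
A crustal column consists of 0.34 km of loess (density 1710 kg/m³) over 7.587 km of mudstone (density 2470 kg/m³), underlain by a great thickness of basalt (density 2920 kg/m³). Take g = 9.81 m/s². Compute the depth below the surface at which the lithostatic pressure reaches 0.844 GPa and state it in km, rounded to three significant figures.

Pressure at base of upper layers: 1710×9.81×340 + 2470×9.81×7587 = 1.895×10^8 Pa = 0.1895 GPa
Remaining pressure to be supplied by basalt: 8.440×10^8 − 1.895×10^8 = 6.545×10^8 Pa
Additional depth in basalt = 6.545×10^8 Pa / (2920 kg/m³ × 9.81 m/s²) = 22847 m
Total depth = 7927 m + 22847 m = 30774 m
= 30.774 km

30.8 km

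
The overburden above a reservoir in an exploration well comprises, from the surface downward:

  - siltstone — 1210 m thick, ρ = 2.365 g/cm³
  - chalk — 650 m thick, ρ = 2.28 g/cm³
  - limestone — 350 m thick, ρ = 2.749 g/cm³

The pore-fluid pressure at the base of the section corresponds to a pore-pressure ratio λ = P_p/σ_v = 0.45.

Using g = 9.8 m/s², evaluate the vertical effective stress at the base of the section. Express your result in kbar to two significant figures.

0.29 kbar

Overburden (lithostatic) stress σ_v:
siltstone: 2365 kg/m³ × 9.8 m/s² × 1210 m = 2.804×10^7 Pa = 28.04 MPa
chalk: 2280 kg/m³ × 9.8 m/s² × 650 m = 1.452×10^7 Pa = 14.52 MPa
limestone: 2749 kg/m³ × 9.8 m/s² × 350 m = 9.429×10^6 Pa = 9.429 MPa
Total = 28.04 + 14.52 + 9.429 = 51.997 MPa
Pore pressure P_p = λ·σ_v = 0.45 × 52.00 MPa = 23.40 MPa
Effective stress σ' = σ_v − P_p = 52.00 − 23.40 = 28.598 MPa = 0.28598 kbar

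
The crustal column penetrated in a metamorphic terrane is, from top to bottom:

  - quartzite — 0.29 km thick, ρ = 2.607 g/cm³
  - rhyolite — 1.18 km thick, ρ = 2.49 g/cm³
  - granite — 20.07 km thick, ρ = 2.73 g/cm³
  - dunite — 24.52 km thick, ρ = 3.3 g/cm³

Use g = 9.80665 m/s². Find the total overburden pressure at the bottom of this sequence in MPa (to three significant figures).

quartzite: 2607 kg/m³ × 9.80665 m/s² × 290 m = 7.414×10^6 Pa = 7.414 MPa
rhyolite: 2490 kg/m³ × 9.80665 m/s² × 1180 m = 2.881×10^7 Pa = 28.81 MPa
granite: 2730 kg/m³ × 9.80665 m/s² × 20070 m = 5.373×10^8 Pa = 537.3 MPa
dunite: 3300 kg/m³ × 9.80665 m/s² × 24520 m = 7.935×10^8 Pa = 793.5 MPa
Total = 7.414 + 28.81 + 537.3 + 793.5 = 1367.1 MPa

1370 MPa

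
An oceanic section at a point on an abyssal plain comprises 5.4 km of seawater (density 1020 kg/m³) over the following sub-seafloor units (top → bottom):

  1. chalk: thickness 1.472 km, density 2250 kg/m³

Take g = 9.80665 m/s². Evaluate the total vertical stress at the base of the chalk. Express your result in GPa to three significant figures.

0.0865 GPa

seawater: 1020 kg/m³ × 9.80665 m/s² × 5400 m = 5.402×10^7 Pa = 0.05402 GPa
chalk: 2250 kg/m³ × 9.80665 m/s² × 1472 m = 3.248×10^7 Pa = 0.03248 GPa
Total = 0.05402 + 0.03248 = 0.086495 GPa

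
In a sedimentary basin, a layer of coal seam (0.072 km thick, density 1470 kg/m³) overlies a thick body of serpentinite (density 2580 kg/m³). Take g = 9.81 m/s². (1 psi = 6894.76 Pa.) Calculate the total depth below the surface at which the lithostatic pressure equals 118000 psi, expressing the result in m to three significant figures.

Pressure at base of upper layers: 1470×9.81×72 = 1.038×10^6 Pa = 150.6 psi
Remaining pressure to be supplied by serpentinite: 8.136×10^8 − 1.038×10^6 = 8.125×10^8 Pa
Additional depth in serpentinite = 8.125×10^8 Pa / (2580 kg/m³ × 9.81 m/s²) = 32104 m
Total depth = 72 m + 32104 m = 32176 m

32200 m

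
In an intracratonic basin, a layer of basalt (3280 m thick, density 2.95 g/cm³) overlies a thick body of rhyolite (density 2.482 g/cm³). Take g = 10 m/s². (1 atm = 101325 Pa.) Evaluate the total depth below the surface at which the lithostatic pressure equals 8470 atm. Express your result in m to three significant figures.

34000 m

Pressure at base of upper layers: 2950×10×3280 = 9.676×10^7 Pa = 954.9 atm
Remaining pressure to be supplied by rhyolite: 8.582×10^8 − 9.676×10^7 = 7.615×10^8 Pa
Additional depth in rhyolite = 7.615×10^8 Pa / (2482 kg/m³ × 10 m/s²) = 30679 m
Total depth = 3280 m + 30679 m = 33959 m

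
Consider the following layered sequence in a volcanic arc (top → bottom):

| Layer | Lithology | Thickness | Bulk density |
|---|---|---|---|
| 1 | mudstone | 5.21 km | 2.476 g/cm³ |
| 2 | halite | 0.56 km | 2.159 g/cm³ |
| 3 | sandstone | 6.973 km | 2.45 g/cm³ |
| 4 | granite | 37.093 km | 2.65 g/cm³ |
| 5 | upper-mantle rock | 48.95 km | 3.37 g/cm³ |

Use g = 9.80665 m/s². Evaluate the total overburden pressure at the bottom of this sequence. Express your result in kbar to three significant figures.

mudstone: 2476 kg/m³ × 9.80665 m/s² × 5210 m = 1.265×10^8 Pa = 1.265 kbar
halite: 2159 kg/m³ × 9.80665 m/s² × 560 m = 1.186×10^7 Pa = 0.1186 kbar
sandstone: 2450 kg/m³ × 9.80665 m/s² × 6973 m = 1.675×10^8 Pa = 1.675 kbar
granite: 2650 kg/m³ × 9.80665 m/s² × 37093 m = 9.640×10^8 Pa = 9.640 kbar
upper-mantle rock: 3370 kg/m³ × 9.80665 m/s² × 48950 m = 1.618×10^9 Pa = 16.18 kbar
Total = 1.265 + 0.1186 + 1.675 + 9.640 + 16.18 = 28.876 kbar

28.9 kbar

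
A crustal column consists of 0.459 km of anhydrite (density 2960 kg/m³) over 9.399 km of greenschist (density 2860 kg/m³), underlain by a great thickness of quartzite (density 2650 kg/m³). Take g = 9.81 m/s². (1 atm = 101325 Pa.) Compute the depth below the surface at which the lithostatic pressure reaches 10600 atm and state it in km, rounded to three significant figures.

40.5 km

Pressure at base of upper layers: 2960×9.81×459 + 2860×9.81×9399 = 2.770×10^8 Pa = 2734 atm
Remaining pressure to be supplied by quartzite: 1.074×10^9 − 2.770×10^8 = 7.970×10^8 Pa
Additional depth in quartzite = 7.970×10^8 Pa / (2650 kg/m³ × 9.81 m/s²) = 30658 m
Total depth = 9858 m + 30658 m = 40516 m
= 40.516 km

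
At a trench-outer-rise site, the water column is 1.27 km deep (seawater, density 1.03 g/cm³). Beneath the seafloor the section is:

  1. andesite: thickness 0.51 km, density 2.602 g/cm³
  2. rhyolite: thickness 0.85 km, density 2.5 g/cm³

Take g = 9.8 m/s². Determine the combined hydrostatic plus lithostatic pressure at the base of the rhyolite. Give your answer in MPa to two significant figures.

seawater: 1030 kg/m³ × 9.8 m/s² × 1270 m = 1.282×10^7 Pa = 12.82 MPa
andesite: 2602 kg/m³ × 9.8 m/s² × 510 m = 1.300×10^7 Pa = 13.00 MPa
rhyolite: 2500 kg/m³ × 9.8 m/s² × 850 m = 2.083×10^7 Pa = 20.82 MPa
Total = 12.82 + 13.00 + 20.82 = 46.649 MPa

47 MPa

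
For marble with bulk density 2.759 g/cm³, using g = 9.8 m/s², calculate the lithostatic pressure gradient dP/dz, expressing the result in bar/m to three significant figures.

dP/dz = ρg = 2759 kg/m³ × 9.8 m/s² = 27038 Pa/m
= 27038 Pa/m × (1 bar/m / 1.0000×10^5 Pa/m) = 0.27038 bar/m

0.270 bar/m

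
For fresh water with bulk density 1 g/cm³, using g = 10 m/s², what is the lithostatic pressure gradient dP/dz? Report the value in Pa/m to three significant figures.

10000 Pa/m

dP/dz = ρg = 1000 kg/m³ × 10 m/s² = 10000 Pa/m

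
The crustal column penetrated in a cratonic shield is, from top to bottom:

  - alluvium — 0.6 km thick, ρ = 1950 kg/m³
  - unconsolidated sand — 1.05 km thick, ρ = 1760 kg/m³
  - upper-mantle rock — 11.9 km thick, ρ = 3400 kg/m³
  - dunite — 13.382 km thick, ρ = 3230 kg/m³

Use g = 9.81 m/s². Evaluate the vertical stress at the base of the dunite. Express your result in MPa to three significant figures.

851 MPa

alluvium: 1950 kg/m³ × 9.81 m/s² × 600 m = 1.148×10^7 Pa = 11.48 MPa
unconsolidated sand: 1760 kg/m³ × 9.81 m/s² × 1050 m = 1.813×10^7 Pa = 18.13 MPa
upper-mantle rock: 3400 kg/m³ × 9.81 m/s² × 11900 m = 3.969×10^8 Pa = 396.9 MPa
dunite: 3230 kg/m³ × 9.81 m/s² × 13382 m = 4.240×10^8 Pa = 424.0 MPa
Total = 11.48 + 18.13 + 396.9 + 424.0 = 850.55 MPa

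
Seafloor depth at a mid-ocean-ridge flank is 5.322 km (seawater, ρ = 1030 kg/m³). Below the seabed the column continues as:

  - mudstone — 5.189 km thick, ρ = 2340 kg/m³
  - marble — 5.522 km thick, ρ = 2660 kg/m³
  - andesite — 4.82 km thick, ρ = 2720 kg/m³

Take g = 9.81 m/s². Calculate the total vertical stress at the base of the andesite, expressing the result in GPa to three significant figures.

seawater: 1030 kg/m³ × 9.81 m/s² × 5322 m = 5.378×10^7 Pa = 0.05378 GPa
mudstone: 2340 kg/m³ × 9.81 m/s² × 5189 m = 1.191×10^8 Pa = 0.1191 GPa
marble: 2660 kg/m³ × 9.81 m/s² × 5522 m = 1.441×10^8 Pa = 0.1441 GPa
andesite: 2720 kg/m³ × 9.81 m/s² × 4820 m = 1.286×10^8 Pa = 0.1286 GPa
Total = 0.05378 + 0.1191 + 0.1441 + 0.1286 = 0.44560 GPa

0.446 GPa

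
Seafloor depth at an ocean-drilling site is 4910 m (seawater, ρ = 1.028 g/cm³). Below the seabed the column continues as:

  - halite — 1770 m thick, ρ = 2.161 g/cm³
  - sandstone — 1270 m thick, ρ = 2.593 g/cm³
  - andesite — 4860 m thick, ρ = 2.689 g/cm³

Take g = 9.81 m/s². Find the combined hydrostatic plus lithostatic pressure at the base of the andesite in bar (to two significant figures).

seawater: 1028 kg/m³ × 9.81 m/s² × 4910 m = 4.952×10^7 Pa = 495.2 bar
halite: 2161 kg/m³ × 9.81 m/s² × 1770 m = 3.752×10^7 Pa = 375.2 bar
sandstone: 2593 kg/m³ × 9.81 m/s² × 1270 m = 3.231×10^7 Pa = 323.1 bar
andesite: 2689 kg/m³ × 9.81 m/s² × 4860 m = 1.282×10^8 Pa = 1282 bar
Total = 495.2 + 375.2 + 323.1 + 1282 = 2475.5 bar

2500 bar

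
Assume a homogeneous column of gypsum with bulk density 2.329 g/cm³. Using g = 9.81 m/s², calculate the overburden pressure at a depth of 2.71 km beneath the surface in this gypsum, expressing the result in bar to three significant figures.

gypsum: 2329 kg/m³ × 9.81 m/s² × 2710 m = 6.192×10^7 Pa = 619.2 bar

619 bar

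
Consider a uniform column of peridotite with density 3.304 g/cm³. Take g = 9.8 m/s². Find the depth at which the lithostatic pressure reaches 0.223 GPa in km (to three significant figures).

6.89 km

h = P/(ρg) = 0.223 GPa / (3304 kg/m³ × 9.8 m/s²) = 2.230×10^8 Pa / 32379 Pa/m = 6887.1 m
= 6.8871 km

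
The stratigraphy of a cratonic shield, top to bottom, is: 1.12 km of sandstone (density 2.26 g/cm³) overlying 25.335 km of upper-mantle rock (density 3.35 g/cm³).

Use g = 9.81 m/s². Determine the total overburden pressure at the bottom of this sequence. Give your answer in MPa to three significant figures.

sandstone: 2260 kg/m³ × 9.81 m/s² × 1120 m = 2.483×10^7 Pa = 24.83 MPa
upper-mantle rock: 3350 kg/m³ × 9.81 m/s² × 25335 m = 8.326×10^8 Pa = 832.6 MPa
Total = 24.83 + 832.6 = 857.43 MPa

857 MPa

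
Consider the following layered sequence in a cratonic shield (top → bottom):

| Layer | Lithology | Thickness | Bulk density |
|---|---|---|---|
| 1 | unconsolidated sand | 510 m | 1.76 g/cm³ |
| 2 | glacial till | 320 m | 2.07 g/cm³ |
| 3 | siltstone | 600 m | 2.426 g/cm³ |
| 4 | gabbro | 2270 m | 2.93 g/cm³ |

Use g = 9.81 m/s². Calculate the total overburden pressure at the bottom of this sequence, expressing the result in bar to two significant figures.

950 bar

unconsolidated sand: 1760 kg/m³ × 9.81 m/s² × 510 m = 8.805×10^6 Pa = 88.05 bar
glacial till: 2070 kg/m³ × 9.81 m/s² × 320 m = 6.498×10^6 Pa = 64.98 bar
siltstone: 2426 kg/m³ × 9.81 m/s² × 600 m = 1.428×10^7 Pa = 142.8 bar
gabbro: 2930 kg/m³ × 9.81 m/s² × 2270 m = 6.525×10^7 Pa = 652.5 bar
Total = 88.05 + 64.98 + 142.8 + 652.5 = 948.30 bar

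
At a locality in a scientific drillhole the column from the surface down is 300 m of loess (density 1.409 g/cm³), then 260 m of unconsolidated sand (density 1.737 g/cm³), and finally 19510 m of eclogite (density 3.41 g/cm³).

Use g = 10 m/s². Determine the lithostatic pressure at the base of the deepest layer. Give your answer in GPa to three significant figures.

0.674 GPa

loess: 1409 kg/m³ × 10 m/s² × 300 m = 4.227×10^6 Pa = 4.227×10^-3 GPa
unconsolidated sand: 1737 kg/m³ × 10 m/s² × 260 m = 4.516×10^6 Pa = 4.516×10^-3 GPa
eclogite: 3410 kg/m³ × 10 m/s² × 19510 m = 6.653×10^8 Pa = 0.6653 GPa
Total = 4.227×10^-3 + 4.516×10^-3 + 0.6653 = 0.67403 GPa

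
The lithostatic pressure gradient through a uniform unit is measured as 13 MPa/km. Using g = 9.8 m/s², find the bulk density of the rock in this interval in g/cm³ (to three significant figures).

ρ = (dP/dz)/g = 13 MPa/km / 9.8 m/s² = 13000 Pa/m / 9.8 m/s² = 1326.5 kg/m³
= 1.327 g/cm³

1.33 g/cm³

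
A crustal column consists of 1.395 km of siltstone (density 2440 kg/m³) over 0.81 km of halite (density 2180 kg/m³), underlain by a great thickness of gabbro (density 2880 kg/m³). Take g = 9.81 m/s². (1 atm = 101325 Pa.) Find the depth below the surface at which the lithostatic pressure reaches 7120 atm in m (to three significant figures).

25900 m

Pressure at base of upper layers: 2440×9.81×1395 + 2180×9.81×810 = 5.071×10^7 Pa = 500.5 atm
Remaining pressure to be supplied by gabbro: 7.214×10^8 − 5.071×10^7 = 6.707×10^8 Pa
Additional depth in gabbro = 6.707×10^8 Pa / (2880 kg/m³ × 9.81 m/s²) = 23740 m
Total depth = 2205 m + 23740 m = 25945 m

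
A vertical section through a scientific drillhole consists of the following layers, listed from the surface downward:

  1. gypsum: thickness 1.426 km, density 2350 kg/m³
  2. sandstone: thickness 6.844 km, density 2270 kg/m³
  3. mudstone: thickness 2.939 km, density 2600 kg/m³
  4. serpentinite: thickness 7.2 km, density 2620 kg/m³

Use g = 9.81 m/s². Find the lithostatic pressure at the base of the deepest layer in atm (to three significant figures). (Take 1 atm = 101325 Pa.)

gypsum: 2350 kg/m³ × 9.81 m/s² × 1426 m = 3.287×10^7 Pa = 324.4 atm
sandstone: 2270 kg/m³ × 9.81 m/s² × 6844 m = 1.524×10^8 Pa = 1504 atm
mudstone: 2600 kg/m³ × 9.81 m/s² × 2939 m = 7.496×10^7 Pa = 739.8 atm
serpentinite: 2620 kg/m³ × 9.81 m/s² × 7200 m = 1.851×10^8 Pa = 1826 atm
Total = 324.4 + 1504 + 739.8 + 1826 = 4394.8 atm

4390 atm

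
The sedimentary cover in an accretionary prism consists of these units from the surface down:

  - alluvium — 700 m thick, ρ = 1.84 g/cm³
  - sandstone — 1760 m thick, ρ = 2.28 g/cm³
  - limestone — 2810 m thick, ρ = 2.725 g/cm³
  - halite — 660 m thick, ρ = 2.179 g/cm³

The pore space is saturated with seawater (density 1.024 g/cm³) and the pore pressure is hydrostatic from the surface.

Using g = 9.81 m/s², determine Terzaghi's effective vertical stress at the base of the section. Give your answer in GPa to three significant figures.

Overburden (lithostatic) stress σ_v:
alluvium: 1840 kg/m³ × 9.81 m/s² × 700 m = 1.264×10^7 Pa = 12.64 MPa
sandstone: 2280 kg/m³ × 9.81 m/s² × 1760 m = 3.937×10^7 Pa = 39.37 MPa
limestone: 2725 kg/m³ × 9.81 m/s² × 2810 m = 7.512×10^7 Pa = 75.12 MPa
halite: 2179 kg/m³ × 9.81 m/s² × 660 m = 1.411×10^7 Pa = 14.11 MPa
Total = 12.64 + 39.37 + 75.12 + 14.11 = 141.23 MPa
Pore pressure P_p = 1024 kg/m³ × 9.81 m/s² × 5930 m = 5.957×10^7 Pa = 59.57 MPa
Effective stress σ' = σ_v − P_p = 141.2 − 59.57 = 81.657 MPa = 0.081657 GPa

0.0817 GPa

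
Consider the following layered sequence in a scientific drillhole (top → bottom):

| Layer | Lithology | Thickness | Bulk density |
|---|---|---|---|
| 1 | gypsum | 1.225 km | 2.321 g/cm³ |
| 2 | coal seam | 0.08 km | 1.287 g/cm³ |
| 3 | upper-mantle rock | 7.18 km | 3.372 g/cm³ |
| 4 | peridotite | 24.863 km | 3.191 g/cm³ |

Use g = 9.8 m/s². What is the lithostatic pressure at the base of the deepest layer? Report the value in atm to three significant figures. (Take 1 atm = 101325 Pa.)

gypsum: 2321 kg/m³ × 9.8 m/s² × 1225 m = 2.786×10^7 Pa = 275.0 atm
coal seam: 1287 kg/m³ × 9.8 m/s² × 80 m = 1.009×10^6 Pa = 9.958 atm
upper-mantle rock: 3372 kg/m³ × 9.8 m/s² × 7180 m = 2.373×10^8 Pa = 2342 atm
peridotite: 3191 kg/m³ × 9.8 m/s² × 24863 m = 7.775×10^8 Pa = 7673 atm
Total = 275.0 + 9.958 + 2342 + 7673 = 10300 atm

10300 atm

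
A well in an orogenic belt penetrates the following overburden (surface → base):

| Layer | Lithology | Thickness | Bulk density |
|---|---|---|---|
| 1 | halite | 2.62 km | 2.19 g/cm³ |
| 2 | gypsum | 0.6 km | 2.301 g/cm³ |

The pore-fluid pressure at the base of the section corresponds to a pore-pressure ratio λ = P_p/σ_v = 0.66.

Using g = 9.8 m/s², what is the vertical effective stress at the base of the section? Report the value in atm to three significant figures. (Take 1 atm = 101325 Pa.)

234 atm

Overburden (lithostatic) stress σ_v:
halite: 2190 kg/m³ × 9.8 m/s² × 2620 m = 5.623×10^7 Pa = 56.23 MPa
gypsum: 2301 kg/m³ × 9.8 m/s² × 600 m = 1.353×10^7 Pa = 13.53 MPa
Total = 56.23 + 13.53 = 69.760 MPa
Pore pressure P_p = λ·σ_v = 0.66 × 69.76 MPa = 46.04 MPa
Effective stress σ' = σ_v − P_p = 69.76 − 46.04 = 23.719 MPa = 234.08 atm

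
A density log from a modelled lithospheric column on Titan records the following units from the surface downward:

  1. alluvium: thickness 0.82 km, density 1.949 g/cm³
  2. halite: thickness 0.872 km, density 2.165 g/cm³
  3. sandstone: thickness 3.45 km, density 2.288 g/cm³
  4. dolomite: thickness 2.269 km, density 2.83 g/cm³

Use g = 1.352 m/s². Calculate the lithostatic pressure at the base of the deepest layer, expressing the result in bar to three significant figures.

alluvium: 1949 kg/m³ × 1.352 m/s² × 820 m = 2.161×10^6 Pa = 21.61 bar
halite: 2165 kg/m³ × 1.352 m/s² × 872 m = 2.552×10^6 Pa = 25.52 bar
sandstone: 2288 kg/m³ × 1.352 m/s² × 3450 m = 1.067×10^7 Pa = 106.7 bar
dolomite: 2830 kg/m³ × 1.352 m/s² × 2269 m = 8.682×10^6 Pa = 86.82 bar
Total = 21.61 + 25.52 + 106.7 + 86.82 = 240.67 bar

241 bar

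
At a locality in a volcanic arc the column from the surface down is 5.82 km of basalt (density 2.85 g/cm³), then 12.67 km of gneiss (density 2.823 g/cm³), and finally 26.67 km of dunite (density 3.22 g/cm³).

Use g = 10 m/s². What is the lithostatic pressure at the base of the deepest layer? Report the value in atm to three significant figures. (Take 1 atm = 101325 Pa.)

13600 atm

basalt: 2850 kg/m³ × 10 m/s² × 5820 m = 1.659×10^8 Pa = 1637 atm
gneiss: 2823 kg/m³ × 10 m/s² × 12670 m = 3.577×10^8 Pa = 3530 atm
dunite: 3220 kg/m³ × 10 m/s² × 26670 m = 8.588×10^8 Pa = 8475 atm
Total = 1637 + 3530 + 8475 = 13642 atm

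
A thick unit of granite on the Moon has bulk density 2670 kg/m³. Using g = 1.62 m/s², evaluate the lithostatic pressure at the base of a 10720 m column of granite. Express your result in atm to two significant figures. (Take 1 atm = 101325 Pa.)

460 atm

granite: 2670 kg/m³ × 1.62 m/s² × 10720 m = 4.637×10^7 Pa = 457.6 atm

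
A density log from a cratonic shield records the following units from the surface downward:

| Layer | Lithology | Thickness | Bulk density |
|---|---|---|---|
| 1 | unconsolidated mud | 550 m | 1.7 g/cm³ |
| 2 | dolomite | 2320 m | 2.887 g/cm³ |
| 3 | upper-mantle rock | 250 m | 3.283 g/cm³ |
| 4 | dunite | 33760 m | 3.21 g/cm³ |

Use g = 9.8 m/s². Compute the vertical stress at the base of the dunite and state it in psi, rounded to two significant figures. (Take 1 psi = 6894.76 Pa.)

170000 psi

unconsolidated mud: 1700 kg/m³ × 9.8 m/s² × 550 m = 9.163×10^6 Pa = 1329 psi
dolomite: 2887 kg/m³ × 9.8 m/s² × 2320 m = 6.564×10^7 Pa = 9520 psi
upper-mantle rock: 3283 kg/m³ × 9.8 m/s² × 250 m = 8.043×10^6 Pa = 1167 psi
dunite: 3210 kg/m³ × 9.8 m/s² × 33760 m = 1.062×10^9 Pa = 1.540×10^5 psi
Total = 1329 + 9520 + 1167 + 1.540×10^5 = 1.6605×10^5 psi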